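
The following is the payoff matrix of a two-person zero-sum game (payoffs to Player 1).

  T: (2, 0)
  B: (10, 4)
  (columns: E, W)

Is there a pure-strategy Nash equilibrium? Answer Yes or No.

Yes

Row minima: T → 0, B → 4; maximin = 4.
Column maxima: E → 10, W → 4; minimax = 4.
maximin = minimax = 4, so a saddle point exists.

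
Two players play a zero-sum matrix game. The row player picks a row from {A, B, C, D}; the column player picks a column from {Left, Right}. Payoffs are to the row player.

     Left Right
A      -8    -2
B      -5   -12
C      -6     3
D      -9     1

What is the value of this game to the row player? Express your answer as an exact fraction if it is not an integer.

-87/16

Row minima: A → -8, B → -12, C → -6, D → -9; maximin = -6.
Column maxima: Left → -5, Right → 3; minimax = -5.
-6 ≠ -5, so there is no saddle point; optimal play is mixed.
A is strictly dominated by C, so the row player never plays it.
D is strictly dominated by C, so the row player never plays it.
On the remaining 2×2 (B, C vs Left, Right):
Let the row player play B with probability p. Expected payoff against Left: (-5)p + (-6)(1−p) = p − 6; against Right: (-12)p + 3(1−p) = −15p + 3.
Setting these equal: p − 6 = −15p + 3 ⇒ 16p = 9 ⇒ p = 9/16, and the value is (1)·(9/16) − 6 = -87/16.
For the column player: with q = P(Left), equating B's and C's payoffs gives 7q − 12 = −9q + 3 ⇒ q = 15/16.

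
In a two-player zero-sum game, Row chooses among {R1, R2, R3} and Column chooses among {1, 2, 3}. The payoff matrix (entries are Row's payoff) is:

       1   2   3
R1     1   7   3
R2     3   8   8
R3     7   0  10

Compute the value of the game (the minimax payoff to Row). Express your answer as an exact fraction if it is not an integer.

Row minima: R1 → 1, R2 → 3, R3 → 0; maximin = 3.
Column maxima: 1 → 7, 2 → 8, 3 → 10; minimax = 7.
3 ≠ 7, so there is no saddle point; optimal play is mixed.
R1 is strictly dominated by R2, so Row never plays it.
3 is strictly dominated by 1 (it gives Row strictly more in every row), so Column never plays it.
On the remaining 2×2 (R2, R3 vs 1, 2):
Let Row play R2 with probability p. Expected payoff against 1: 3p + 7(1−p) = −4p + 7; against 2: 8p + 0(1−p) = 8p.
Setting these equal: −4p + 7 = 8p ⇒ −12p = -7 ⇒ p = 7/12, and the value is (-4)·(7/12) + 7 = 14/3.
For Column: with q = P(1), equating R2's and R3's payoffs gives −5q + 8 = 7q ⇒ q = 2/3.

14/3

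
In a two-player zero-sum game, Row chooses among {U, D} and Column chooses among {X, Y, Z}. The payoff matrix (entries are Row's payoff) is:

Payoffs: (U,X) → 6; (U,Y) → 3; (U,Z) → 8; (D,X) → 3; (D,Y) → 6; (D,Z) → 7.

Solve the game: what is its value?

9/2

Row minima: U → 3, D → 3; maximin = 3.
Column maxima: X → 6, Y → 6, Z → 8; minimax = 6.
3 ≠ 6, so there is no saddle point; optimal play is mixed.
Z is strictly dominated by X (it gives Row strictly more in every row), so Column never plays it.
On the remaining 2×2 (U, D vs X, Y):
Let Row play U with probability p. Expected payoff against X: 6p + 3(1−p) = 3p + 3; against Y: 3p + 6(1−p) = −3p + 6.
Setting these equal: 3p + 3 = −3p + 6 ⇒ 6p = 3 ⇒ p = 1/2, and the value is (3)·(1/2) + 3 = 9/2.
For Column: with q = P(X), equating U's and D's payoffs gives 3q + 3 = −3q + 6 ⇒ q = 1/2.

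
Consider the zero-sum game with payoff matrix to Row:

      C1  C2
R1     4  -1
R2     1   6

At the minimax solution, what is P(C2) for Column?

3/10

Row minima: R1 → -1, R2 → 1; maximin = 1.
Column maxima: C1 → 4, C2 → 6; minimax = 4.
1 ≠ 4, so there is no saddle point; optimal play is mixed.
Let Row play R1 with probability p. Expected payoff against C1: 4p + 1(1−p) = 3p + 1; against C2: (-1)p + 6(1−p) = −7p + 6.
Setting these equal: 3p + 1 = −7p + 6 ⇒ 10p = 5 ⇒ p = 1/2, and the value is (3)·(1/2) + 1 = 5/2.
For Column: with q = P(C1), equating R1's and R2's payoffs gives 5q − 1 = −5q + 6 ⇒ q = 7/10.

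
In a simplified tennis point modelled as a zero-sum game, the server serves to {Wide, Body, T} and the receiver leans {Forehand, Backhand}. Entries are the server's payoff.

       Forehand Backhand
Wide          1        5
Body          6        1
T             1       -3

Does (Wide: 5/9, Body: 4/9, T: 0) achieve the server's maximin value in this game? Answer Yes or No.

Yes

Against Forehand this mix gives (5/9)·1 + (4/9)·6 = 29/9.
Against Backhand this mix gives (5/9)·5 + (4/9)·1 = 29/9.
All of the receiver's active replies (Forehand, Backhand) yield 29/9, and no column does worse for the server. The mix makes the receiver indifferent and guarantees 29/9, so it is optimal.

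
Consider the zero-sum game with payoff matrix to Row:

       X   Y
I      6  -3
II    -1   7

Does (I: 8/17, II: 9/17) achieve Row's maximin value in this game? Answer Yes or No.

Yes

Against X this mix gives (8/17)·6 + (9/17)·(-1) = 39/17.
Against Y this mix gives (8/17)·(-3) + (9/17)·7 = 39/17.
All of Column's active replies (X, Y) yield 39/17, and no column does worse for Row. The mix makes Column indifferent and guarantees 39/17, so it is optimal.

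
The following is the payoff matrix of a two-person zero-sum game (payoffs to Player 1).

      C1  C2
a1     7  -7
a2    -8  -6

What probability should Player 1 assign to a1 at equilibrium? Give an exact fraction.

1/8

Row minima: a1 → -7, a2 → -8; maximin = -7.
Column maxima: C1 → 7, C2 → -6; minimax = -6.
-7 ≠ -6, so there is no saddle point; optimal play is mixed.
Let Player 1 play a1 with probability p. Expected payoff against C1: 7p + (-8)(1−p) = 15p − 8; against C2: (-7)p + (-6)(1−p) = −p − 6.
Setting these equal: 15p − 8 = −p − 6 ⇒ 16p = 2 ⇒ p = 1/8, and the value is (15)·(1/8) − 8 = -49/8.
For Player 2: with q = P(C1), equating a1's and a2's payoffs gives 14q − 7 = −2q − 6 ⇒ q = 1/16.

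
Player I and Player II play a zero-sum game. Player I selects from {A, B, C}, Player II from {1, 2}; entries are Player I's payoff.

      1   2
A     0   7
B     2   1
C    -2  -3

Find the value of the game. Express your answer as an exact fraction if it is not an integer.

7/4

Row minima: A → 0, B → 1, C → -3; maximin = 1.
Column maxima: 1 → 2, 2 → 7; minimax = 2.
1 ≠ 2, so there is no saddle point; optimal play is mixed.
C is strictly dominated by A, so Player I never plays it.
On the remaining 2×2 (A, B vs 1, 2):
Let Player I play A with probability p. Expected payoff against 1: 0p + 2(1−p) = −2p + 2; against 2: 7p + 1(1−p) = 6p + 1.
Setting these equal: −2p + 2 = 6p + 1 ⇒ −8p = -1 ⇒ p = 1/8, and the value is (-2)·(1/8) + 2 = 7/4.
For Player II: with q = P(1), equating A's and B's payoffs gives −7q + 7 = q + 1 ⇒ q = 3/4.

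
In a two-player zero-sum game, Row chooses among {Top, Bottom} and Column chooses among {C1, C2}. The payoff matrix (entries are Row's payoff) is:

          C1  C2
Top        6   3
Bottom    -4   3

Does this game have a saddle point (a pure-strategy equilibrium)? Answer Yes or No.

Row minima: Top → 3, Bottom → -4; maximin = 3.
Column maxima: C1 → 6, C2 → 3; minimax = 3.
maximin = minimax = 3, so a saddle point exists.

Yes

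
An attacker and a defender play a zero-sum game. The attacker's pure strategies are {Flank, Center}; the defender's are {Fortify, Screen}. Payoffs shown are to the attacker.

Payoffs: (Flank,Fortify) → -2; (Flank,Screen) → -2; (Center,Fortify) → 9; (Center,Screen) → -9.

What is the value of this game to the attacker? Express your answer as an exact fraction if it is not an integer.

Row minima: Flank → -2, Center → -9; maximin = -2.
Column maxima: Fortify → 9, Screen → -2; minimax = -2.
Since maximin = minimax = -2, there is a saddle point and the value is -2.

-2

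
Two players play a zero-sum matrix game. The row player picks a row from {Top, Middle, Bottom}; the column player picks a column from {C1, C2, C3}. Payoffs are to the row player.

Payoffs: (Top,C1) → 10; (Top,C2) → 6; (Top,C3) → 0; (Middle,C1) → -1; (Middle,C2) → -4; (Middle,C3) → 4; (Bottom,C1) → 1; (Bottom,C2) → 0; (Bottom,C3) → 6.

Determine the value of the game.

Row minima: Top → 0, Middle → -4, Bottom → 0; maximin = 0.
Column maxima: C1 → 10, C2 → 6, C3 → 6; minimax = 6.
0 ≠ 6, so there is no saddle point; optimal play is mixed.
Middle is strictly dominated by Bottom, so the row player never plays it.
C1 is strictly dominated by C2 (it gives the row player strictly more in every row), so the column player never plays it.
On the remaining 2×2 (Top, Bottom vs C2, C3):
Let the row player play Top with probability p. Expected payoff against C2: 6p + 0(1−p) = 6p; against C3: 0p + 6(1−p) = −6p + 6.
Setting these equal: 6p = −6p + 6 ⇒ 12p = 6 ⇒ p = 1/2, and the value is (6)·(1/2) = 3.
For the column player: with q = P(C2), equating Top's and Bottom's payoffs gives 6q = −6q + 6 ⇒ q = 1/2.

3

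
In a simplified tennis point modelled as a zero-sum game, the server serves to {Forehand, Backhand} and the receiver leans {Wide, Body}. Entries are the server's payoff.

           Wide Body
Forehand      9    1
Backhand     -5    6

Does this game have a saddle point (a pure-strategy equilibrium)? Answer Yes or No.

No

Row minima: Forehand → 1, Backhand → -5; maximin = 1.
Column maxima: Wide → 9, Body → 6; minimax = 6.
1 ≠ 6, so no pure-strategy equilibrium exists.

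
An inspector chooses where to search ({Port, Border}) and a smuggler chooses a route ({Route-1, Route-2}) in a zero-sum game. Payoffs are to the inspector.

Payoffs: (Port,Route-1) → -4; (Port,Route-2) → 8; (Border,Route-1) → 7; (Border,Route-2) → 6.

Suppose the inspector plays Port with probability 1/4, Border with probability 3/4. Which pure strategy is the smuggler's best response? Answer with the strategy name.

Route-1

If the smuggler plays Route-1, the inspector's expected payoff is (1/4)·(-4) + (3/4)·7 = 17/4.
If the smuggler plays Route-2, the inspector's expected payoff is (1/4)·8 + (3/4)·6 = 13/2.
The smuggler minimizes the inspector's payoff; the smallest is 17/4, so the best response is Route-1.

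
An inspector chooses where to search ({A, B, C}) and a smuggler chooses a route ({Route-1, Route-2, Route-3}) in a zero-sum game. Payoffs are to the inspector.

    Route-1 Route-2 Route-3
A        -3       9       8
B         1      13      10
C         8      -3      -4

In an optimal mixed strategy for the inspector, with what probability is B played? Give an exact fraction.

4/7

Row minima: A → -3, B → 1, C → -4; maximin = 1.
Column maxima: Route-1 → 8, Route-2 → 13, Route-3 → 10; minimax = 8.
1 ≠ 8, so there is no saddle point; optimal play is mixed.
A is strictly dominated by B, so the inspector never plays it.
Route-2 is strictly dominated by Route-3 (it gives the inspector strictly more in every row), so the smuggler never plays it.
On the remaining 2×2 (B, C vs Route-1, Route-3):
Let the inspector play B with probability p. Expected payoff against Route-1: 1p + 8(1−p) = −7p + 8; against Route-3: 10p + (-4)(1−p) = 14p − 4.
Setting these equal: −7p + 8 = 14p − 4 ⇒ −21p = -12 ⇒ p = 4/7, and the value is (-7)·(4/7) + 8 = 4.
For the smuggler: with q = P(Route-1), equating B's and C's payoffs gives −9q + 10 = 12q − 4 ⇒ q = 2/3.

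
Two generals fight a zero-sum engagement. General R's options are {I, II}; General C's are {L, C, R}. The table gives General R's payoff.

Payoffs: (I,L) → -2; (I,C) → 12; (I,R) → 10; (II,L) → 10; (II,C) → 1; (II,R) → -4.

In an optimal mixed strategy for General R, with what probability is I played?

7/13

Row minima: I → -2, II → -4; maximin = -2.
Column maxima: L → 10, C → 12, R → 10; minimax = 10.
-2 ≠ 10, so there is no saddle point; optimal play is mixed.
C is strictly dominated by R (it gives General R strictly more in every row), so General C never plays it.
On the remaining 2×2 (I, II vs L, R):
Let General R play I with probability p. Expected payoff against L: (-2)p + 10(1−p) = −12p + 10; against R: 10p + (-4)(1−p) = 14p − 4.
Setting these equal: −12p + 10 = 14p − 4 ⇒ −26p = -14 ⇒ p = 7/13, and the value is (-12)·(7/13) + 10 = 46/13.
For General C: with q = P(L), equating I's and II's payoffs gives −12q + 10 = 14q − 4 ⇒ q = 7/13.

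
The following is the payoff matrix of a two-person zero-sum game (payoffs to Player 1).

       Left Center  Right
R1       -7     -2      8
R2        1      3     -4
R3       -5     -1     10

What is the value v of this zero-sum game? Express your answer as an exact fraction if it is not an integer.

-1/2

Row minima: R1 → -7, R2 → -4, R3 → -5; maximin = -4.
Column maxima: Left → 1, Center → 3, Right → 10; minimax = 1.
-4 ≠ 1, so there is no saddle point; optimal play is mixed.
R1 is strictly dominated by R3, so Player 1 never plays it.
Center is strictly dominated by Left (it gives Player 1 strictly more in every row), so Player 2 never plays it.
On the remaining 2×2 (R2, R3 vs Left, Right):
Let Player 1 play R2 with probability p. Expected payoff against Left: 1p + (-5)(1−p) = 6p − 5; against Right: (-4)p + 10(1−p) = −14p + 10.
Setting these equal: 6p − 5 = −14p + 10 ⇒ 20p = 15 ⇒ p = 3/4, and the value is (6)·(3/4) − 5 = -1/2.
For Player 2: with q = P(Left), equating R2's and R3's payoffs gives 5q − 4 = −15q + 10 ⇒ q = 7/10.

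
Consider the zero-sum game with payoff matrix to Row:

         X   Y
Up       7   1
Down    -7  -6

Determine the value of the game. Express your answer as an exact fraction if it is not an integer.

1

Row minima: Up → 1, Down → -7; maximin = 1.
Column maxima: X → 7, Y → 1; minimax = 1.
Since maximin = minimax = 1, there is a saddle point and the value is 1.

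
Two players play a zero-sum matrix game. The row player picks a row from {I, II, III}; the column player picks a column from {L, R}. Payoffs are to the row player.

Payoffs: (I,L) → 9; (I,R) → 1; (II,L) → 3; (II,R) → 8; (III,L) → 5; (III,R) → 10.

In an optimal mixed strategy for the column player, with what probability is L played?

9/13

Row minima: I → 1, II → 3, III → 5; maximin = 5.
Column maxima: L → 9, R → 10; minimax = 9.
5 ≠ 9, so there is no saddle point; optimal play is mixed.
II is strictly dominated by III, so the row player never plays it.
On the remaining 2×2 (I, III vs L, R):
Let the row player play I with probability p. Expected payoff against L: 9p + 5(1−p) = 4p + 5; against R: 1p + 10(1−p) = −9p + 10.
Setting these equal: 4p + 5 = −9p + 10 ⇒ 13p = 5 ⇒ p = 5/13, and the value is (4)·(5/13) + 5 = 85/13.
For the column player: with q = P(L), equating I's and III's payoffs gives 8q + 1 = −5q + 10 ⇒ q = 9/13.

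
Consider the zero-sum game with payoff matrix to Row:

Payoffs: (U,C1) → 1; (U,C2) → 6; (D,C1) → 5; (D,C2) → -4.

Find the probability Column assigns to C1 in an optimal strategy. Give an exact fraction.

5/7

Row minima: U → 1, D → -4; maximin = 1.
Column maxima: C1 → 5, C2 → 6; minimax = 5.
1 ≠ 5, so there is no saddle point; optimal play is mixed.
Let Row play U with probability p. Expected payoff against C1: 1p + 5(1−p) = −4p + 5; against C2: 6p + (-4)(1−p) = 10p − 4.
Setting these equal: −4p + 5 = 10p − 4 ⇒ −14p = -9 ⇒ p = 9/14, and the value is (-4)·(9/14) + 5 = 17/7.
For Column: with q = P(C1), equating U's and D's payoffs gives −5q + 6 = 9q − 4 ⇒ q = 5/7.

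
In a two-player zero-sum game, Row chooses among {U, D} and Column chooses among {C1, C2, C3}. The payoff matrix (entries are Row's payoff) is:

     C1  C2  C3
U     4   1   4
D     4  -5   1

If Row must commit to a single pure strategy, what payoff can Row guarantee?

Row minima: U → 1, D → -5.
The best of these is 1.

1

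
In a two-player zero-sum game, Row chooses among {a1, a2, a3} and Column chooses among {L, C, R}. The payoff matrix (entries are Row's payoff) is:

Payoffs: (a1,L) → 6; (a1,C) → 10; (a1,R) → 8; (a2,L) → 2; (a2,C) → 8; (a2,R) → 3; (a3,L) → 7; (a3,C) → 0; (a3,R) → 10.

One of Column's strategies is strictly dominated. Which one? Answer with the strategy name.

R

L holds Row's payoff strictly below R in every row: 6 < 8, 2 < 3, 7 < 10.
So R is strictly dominated for Column.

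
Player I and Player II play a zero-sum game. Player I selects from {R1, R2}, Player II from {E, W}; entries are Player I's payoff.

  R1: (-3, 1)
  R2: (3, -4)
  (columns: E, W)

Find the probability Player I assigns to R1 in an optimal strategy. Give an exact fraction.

7/11

Row minima: R1 → -3, R2 → -4; maximin = -3.
Column maxima: E → 3, W → 1; minimax = 1.
-3 ≠ 1, so there is no saddle point; optimal play is mixed.
Let Player I play R1 with probability p. Expected payoff against E: (-3)p + 3(1−p) = −6p + 3; against W: 1p + (-4)(1−p) = 5p − 4.
Setting these equal: −6p + 3 = 5p − 4 ⇒ −11p = -7 ⇒ p = 7/11, and the value is (-6)·(7/11) + 3 = -9/11.
For Player II: with q = P(E), equating R1's and R2's payoffs gives −4q + 1 = 7q − 4 ⇒ q = 5/11.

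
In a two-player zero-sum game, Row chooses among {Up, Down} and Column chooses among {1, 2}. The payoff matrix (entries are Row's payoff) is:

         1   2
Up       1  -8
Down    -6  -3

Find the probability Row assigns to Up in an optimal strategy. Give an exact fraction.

1/4

Row minima: Up → -8, Down → -6; maximin = -6.
Column maxima: 1 → 1, 2 → -3; minimax = -3.
-6 ≠ -3, so there is no saddle point; optimal play is mixed.
Let Row play Up with probability p. Expected payoff against 1: 1p + (-6)(1−p) = 7p − 6; against 2: (-8)p + (-3)(1−p) = −5p − 3.
Setting these equal: 7p − 6 = −5p − 3 ⇒ 12p = 3 ⇒ p = 1/4, and the value is (7)·(1/4) − 6 = -17/4.
For Column: with q = P(1), equating Up's and Down's payoffs gives 9q − 8 = −3q − 3 ⇒ q = 5/12.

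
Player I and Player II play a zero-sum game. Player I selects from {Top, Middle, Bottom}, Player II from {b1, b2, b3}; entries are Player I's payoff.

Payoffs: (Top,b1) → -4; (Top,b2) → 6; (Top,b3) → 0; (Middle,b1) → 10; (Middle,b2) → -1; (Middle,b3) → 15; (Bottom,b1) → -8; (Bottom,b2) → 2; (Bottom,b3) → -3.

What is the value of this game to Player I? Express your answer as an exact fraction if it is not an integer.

Row minima: Top → -4, Middle → -1, Bottom → -8; maximin = -1.
Column maxima: b1 → 10, b2 → 6, b3 → 15; minimax = 6.
-1 ≠ 6, so there is no saddle point; optimal play is mixed.
Bottom is strictly dominated by Top, so Player I never plays it.
b3 is strictly dominated by b1 (it gives Player I strictly more in every row), so Player II never plays it.
On the remaining 2×2 (Top, Middle vs b1, b2):
Let Player I play Top with probability p. Expected payoff against b1: (-4)p + 10(1−p) = −14p + 10; against b2: 6p + (-1)(1−p) = 7p − 1.
Setting these equal: −14p + 10 = 7p − 1 ⇒ −21p = -11 ⇒ p = 11/21, and the value is (-14)·(11/21) + 10 = 8/3.
For Player II: with q = P(b1), equating Top's and Middle's payoffs gives −10q + 6 = 11q − 1 ⇒ q = 1/3.

8/3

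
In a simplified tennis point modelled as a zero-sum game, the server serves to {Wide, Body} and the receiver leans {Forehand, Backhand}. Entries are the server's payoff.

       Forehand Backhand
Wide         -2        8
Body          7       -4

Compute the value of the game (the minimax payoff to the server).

Row minima: Wide → -2, Body → -4; maximin = -2.
Column maxima: Forehand → 7, Backhand → 8; minimax = 7.
-2 ≠ 7, so there is no saddle point; optimal play is mixed.
Let the server play Wide with probability p. Expected payoff against Forehand: (-2)p + 7(1−p) = −9p + 7; against Backhand: 8p + (-4)(1−p) = 12p − 4.
Setting these equal: −9p + 7 = 12p − 4 ⇒ −21p = -11 ⇒ p = 11/21, and the value is (-9)·(11/21) + 7 = 16/7.
For the receiver: with q = P(Forehand), equating Wide's and Body's payoffs gives −10q + 8 = 11q − 4 ⇒ q = 4/7.

16/7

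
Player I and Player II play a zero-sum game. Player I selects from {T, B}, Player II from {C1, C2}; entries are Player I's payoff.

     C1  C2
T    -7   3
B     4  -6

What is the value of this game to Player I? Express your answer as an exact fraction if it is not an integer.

-3/2

Row minima: T → -7, B → -6; maximin = -6.
Column maxima: C1 → 4, C2 → 3; minimax = 3.
-6 ≠ 3, so there is no saddle point; optimal play is mixed.
Let Player I play T with probability p. Expected payoff against C1: (-7)p + 4(1−p) = −11p + 4; against C2: 3p + (-6)(1−p) = 9p − 6.
Setting these equal: −11p + 4 = 9p − 6 ⇒ −20p = -10 ⇒ p = 1/2, and the value is (-11)·(1/2) + 4 = -3/2.
For Player II: with q = P(C1), equating T's and B's payoffs gives −10q + 3 = 10q − 6 ⇒ q = 9/20.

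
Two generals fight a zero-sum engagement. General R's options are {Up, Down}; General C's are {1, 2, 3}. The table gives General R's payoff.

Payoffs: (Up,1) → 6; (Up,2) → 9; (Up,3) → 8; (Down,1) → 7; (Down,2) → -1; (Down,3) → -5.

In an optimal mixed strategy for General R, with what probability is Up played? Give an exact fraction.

6/7

Row minima: Up → 6, Down → -5; maximin = 6.
Column maxima: 1 → 7, 2 → 9, 3 → 8; minimax = 7.
6 ≠ 7, so there is no saddle point; optimal play is mixed.
2 is strictly dominated by 3 (it gives General R strictly more in every row), so General C never plays it.
On the remaining 2×2 (Up, Down vs 1, 3):
Let General R play Up with probability p. Expected payoff against 1: 6p + 7(1−p) = −p + 7; against 3: 8p + (-5)(1−p) = 13p − 5.
Setting these equal: −p + 7 = 13p − 5 ⇒ −14p = -12 ⇒ p = 6/7, and the value is (-1)·(6/7) + 7 = 43/7.
For General C: with q = P(1), equating Up's and Down's payoffs gives −2q + 8 = 12q − 5 ⇒ q = 13/14.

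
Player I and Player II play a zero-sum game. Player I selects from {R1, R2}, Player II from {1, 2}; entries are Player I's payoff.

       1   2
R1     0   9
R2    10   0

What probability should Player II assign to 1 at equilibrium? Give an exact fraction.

9/19

Row minima: R1 → 0, R2 → 0; maximin = 0.
Column maxima: 1 → 10, 2 → 9; minimax = 9.
0 ≠ 9, so there is no saddle point; optimal play is mixed.
Let Player I play R1 with probability p. Expected payoff against 1: 0p + 10(1−p) = −10p + 10; against 2: 9p + 0(1−p) = 9p.
Setting these equal: −10p + 10 = 9p ⇒ −19p = -10 ⇒ p = 10/19, and the value is (-10)·(10/19) + 10 = 90/19.
For Player II: with q = P(1), equating R1's and R2's payoffs gives −9q + 9 = 10q ⇒ q = 9/19.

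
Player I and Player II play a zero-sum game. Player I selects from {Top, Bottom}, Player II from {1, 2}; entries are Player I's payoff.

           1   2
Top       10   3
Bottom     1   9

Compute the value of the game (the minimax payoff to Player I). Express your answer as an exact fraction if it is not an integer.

29/5

Row minima: Top → 3, Bottom → 1; maximin = 3.
Column maxima: 1 → 10, 2 → 9; minimax = 9.
3 ≠ 9, so there is no saddle point; optimal play is mixed.
Let Player I play Top with probability p. Expected payoff against 1: 10p + 1(1−p) = 9p + 1; against 2: 3p + 9(1−p) = −6p + 9.
Setting these equal: 9p + 1 = −6p + 9 ⇒ 15p = 8 ⇒ p = 8/15, and the value is (9)·(8/15) + 1 = 29/5.
For Player II: with q = P(1), equating Top's and Bottom's payoffs gives 7q + 3 = −8q + 9 ⇒ q = 2/5.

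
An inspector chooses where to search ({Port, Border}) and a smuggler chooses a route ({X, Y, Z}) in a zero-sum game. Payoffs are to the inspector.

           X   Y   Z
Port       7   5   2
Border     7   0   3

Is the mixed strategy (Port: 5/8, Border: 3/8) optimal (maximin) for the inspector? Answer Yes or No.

No

Against X this mix gives (5/8)·7 + (3/8)·7 = 7.
Against Y this mix gives (5/8)·5 + (3/8)·0 = 25/8.
Against Z this mix gives (5/8)·2 + (3/8)·3 = 19/8.
The smuggler will play Z, holding the inspector to 19/8. Shifting weight toward the row that does better against Z would raise this floor (the equalizing mix achieves 5/2 against both Z and Y), so the proposed strategy is not optimal.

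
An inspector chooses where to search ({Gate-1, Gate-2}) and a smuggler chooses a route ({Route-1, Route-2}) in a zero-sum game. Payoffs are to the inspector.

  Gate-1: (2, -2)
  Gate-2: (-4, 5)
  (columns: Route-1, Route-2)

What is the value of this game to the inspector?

2/13

Row minima: Gate-1 → -2, Gate-2 → -4; maximin = -2.
Column maxima: Route-1 → 2, Route-2 → 5; minimax = 2.
-2 ≠ 2, so there is no saddle point; optimal play is mixed.
Let the inspector play Gate-1 with probability p. Expected payoff against Route-1: 2p + (-4)(1−p) = 6p − 4; against Route-2: (-2)p + 5(1−p) = −7p + 5.
Setting these equal: 6p − 4 = −7p + 5 ⇒ 13p = 9 ⇒ p = 9/13, and the value is (6)·(9/13) − 4 = 2/13.
For the smuggler: with q = P(Route-1), equating Gate-1's and Gate-2's payoffs gives 4q − 2 = −9q + 5 ⇒ q = 7/13.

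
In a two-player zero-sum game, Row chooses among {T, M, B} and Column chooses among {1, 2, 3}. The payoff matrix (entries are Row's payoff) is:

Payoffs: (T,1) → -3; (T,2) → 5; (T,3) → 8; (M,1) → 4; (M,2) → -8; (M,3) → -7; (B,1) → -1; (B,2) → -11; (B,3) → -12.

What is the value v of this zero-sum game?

Row minima: T → -3, M → -8, B → -12; maximin = -3.
Column maxima: 1 → 4, 2 → 5, 3 → 8; minimax = 4.
-3 ≠ 4, so there is no saddle point; optimal play is mixed.
B is strictly dominated by M, so Row never plays it.
With B eliminated, 3 is strictly dominated by 2 (it gives Row strictly more in every remaining row), so Column never plays it.
On the remaining 2×2 (T, M vs 1, 2):
Let Row play T with probability p. Expected payoff against 1: (-3)p + 4(1−p) = −7p + 4; against 2: 5p + (-8)(1−p) = 13p − 8.
Setting these equal: −7p + 4 = 13p − 8 ⇒ −20p = -12 ⇒ p = 3/5, and the value is (-7)·(3/5) + 4 = -1/5.
For Column: with q = P(1), equating T's and M's payoffs gives −8q + 5 = 12q − 8 ⇒ q = 13/20.

-1/5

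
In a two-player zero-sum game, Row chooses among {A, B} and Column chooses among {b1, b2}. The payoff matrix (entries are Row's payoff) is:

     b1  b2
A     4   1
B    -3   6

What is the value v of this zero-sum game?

9/4

Row minima: A → 1, B → -3; maximin = 1.
Column maxima: b1 → 4, b2 → 6; minimax = 4.
1 ≠ 4, so there is no saddle point; optimal play is mixed.
Let Row play A with probability p. Expected payoff against b1: 4p + (-3)(1−p) = 7p − 3; against b2: 1p + 6(1−p) = −5p + 6.
Setting these equal: 7p − 3 = −5p + 6 ⇒ 12p = 9 ⇒ p = 3/4, and the value is (7)·(3/4) − 3 = 9/4.
For Column: with q = P(b1), equating A's and B's payoffs gives 3q + 1 = −9q + 6 ⇒ q = 5/12.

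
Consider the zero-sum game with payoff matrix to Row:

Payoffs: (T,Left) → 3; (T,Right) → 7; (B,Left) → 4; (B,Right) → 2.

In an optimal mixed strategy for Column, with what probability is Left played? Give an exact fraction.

5/6

Row minima: T → 3, B → 2; maximin = 3.
Column maxima: Left → 4, Right → 7; minimax = 4.
3 ≠ 4, so there is no saddle point; optimal play is mixed.
Let Row play T with probability p. Expected payoff against Left: 3p + 4(1−p) = −p + 4; against Right: 7p + 2(1−p) = 5p + 2.
Setting these equal: −p + 4 = 5p + 2 ⇒ −6p = -2 ⇒ p = 1/3, and the value is (-1)·(1/3) + 4 = 11/3.
For Column: with q = P(Left), equating T's and B's payoffs gives −4q + 7 = 2q + 2 ⇒ q = 5/6.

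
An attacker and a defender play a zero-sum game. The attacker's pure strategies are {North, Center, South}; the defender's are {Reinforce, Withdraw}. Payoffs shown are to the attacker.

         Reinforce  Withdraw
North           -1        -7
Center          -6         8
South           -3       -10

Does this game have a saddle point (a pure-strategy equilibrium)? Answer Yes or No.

No

Row minima: North → -7, Center → -6, South → -10; maximin = -6.
Column maxima: Reinforce → -1, Withdraw → 8; minimax = -1.
-6 ≠ -1, so no pure-strategy equilibrium exists.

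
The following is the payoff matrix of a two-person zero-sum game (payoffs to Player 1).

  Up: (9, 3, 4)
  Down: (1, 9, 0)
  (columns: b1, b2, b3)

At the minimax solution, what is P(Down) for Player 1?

Row minima: Up → 3, Down → 0; maximin = 3.
Column maxima: b1 → 9, b2 → 9, b3 → 4; minimax = 4.
3 ≠ 4, so there is no saddle point; optimal play is mixed.
b1 is strictly dominated by b3 (it gives Player 1 strictly more in every row), so Player 2 never plays it.
On the remaining 2×2 (Up, Down vs b2, b3):
Let Player 1 play Up with probability p. Expected payoff against b2: 3p + 9(1−p) = −6p + 9; against b3: 4p + 0(1−p) = 4p.
Setting these equal: −6p + 9 = 4p ⇒ −10p = -9 ⇒ p = 9/10, and the value is (-6)·(9/10) + 9 = 18/5.
For Player 2: with q = P(b2), equating Up's and Down's payoffs gives −q + 4 = 9q ⇒ q = 2/5.

1/10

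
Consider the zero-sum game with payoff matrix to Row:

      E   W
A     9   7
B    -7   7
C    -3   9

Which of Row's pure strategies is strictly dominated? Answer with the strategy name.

C gives a strictly higher payoff than B against every column: -3 > -7, 9 > 7.
So B is strictly dominated and Row never plays it.

B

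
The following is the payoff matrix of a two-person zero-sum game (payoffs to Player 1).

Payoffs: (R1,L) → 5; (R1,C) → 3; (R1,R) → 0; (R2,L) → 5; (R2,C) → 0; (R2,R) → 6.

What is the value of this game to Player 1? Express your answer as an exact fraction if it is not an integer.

2

Row minima: R1 → 0, R2 → 0; maximin = 0.
Column maxima: L → 5, C → 3, R → 6; minimax = 3.
0 ≠ 3, so there is no saddle point; optimal play is mixed.
L is strictly dominated by C (it gives Player 1 strictly more in every row), so Player 2 never plays it.
On the remaining 2×2 (R1, R2 vs C, R):
Let Player 1 play R1 with probability p. Expected payoff against C: 3p + 0(1−p) = 3p; against R: 0p + 6(1−p) = −6p + 6.
Setting these equal: 3p = −6p + 6 ⇒ 9p = 6 ⇒ p = 2/3, and the value is (3)·(2/3) = 2.
For Player 2: with q = P(C), equating R1's and R2's payoffs gives 3q = −6q + 6 ⇒ q = 2/3.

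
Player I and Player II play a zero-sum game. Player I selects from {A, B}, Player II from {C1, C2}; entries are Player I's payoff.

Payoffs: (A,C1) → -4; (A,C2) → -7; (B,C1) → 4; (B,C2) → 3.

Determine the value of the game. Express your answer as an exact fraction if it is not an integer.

3

Row minima: A → -7, B → 3; maximin = 3.
Column maxima: C1 → 4, C2 → 3; minimax = 3.
Since maximin = minimax = 3, there is a saddle point and the value is 3.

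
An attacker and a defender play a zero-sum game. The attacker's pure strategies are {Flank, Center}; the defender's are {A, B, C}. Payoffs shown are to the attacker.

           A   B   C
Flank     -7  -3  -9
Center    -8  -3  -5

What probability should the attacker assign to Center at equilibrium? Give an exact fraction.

Row minima: Flank → -9, Center → -8; maximin = -8.
Column maxima: A → -7, B → -3, C → -5; minimax = -7.
-8 ≠ -7, so there is no saddle point; optimal play is mixed.
B is strictly dominated by A (it gives the attacker strictly more in every row), so the defender never plays it.
On the remaining 2×2 (Flank, Center vs A, C):
Let the attacker play Flank with probability p. Expected payoff against A: (-7)p + (-8)(1−p) = p − 8; against C: (-9)p + (-5)(1−p) = −4p − 5.
Setting these equal: p − 8 = −4p − 5 ⇒ 5p = 3 ⇒ p = 3/5, and the value is (1)·(3/5) − 8 = -37/5.
For the defender: with q = P(A), equating Flank's and Center's payoffs gives 2q − 9 = −3q − 5 ⇒ q = 4/5.

2/5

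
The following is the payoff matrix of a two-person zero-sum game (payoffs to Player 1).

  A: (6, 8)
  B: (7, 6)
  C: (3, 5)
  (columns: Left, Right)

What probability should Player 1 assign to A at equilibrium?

Row minima: A → 6, B → 6, C → 3; maximin = 6.
Column maxima: Left → 7, Right → 8; minimax = 7.
6 ≠ 7, so there is no saddle point; optimal play is mixed.
C is strictly dominated by A, so Player 1 never plays it.
On the remaining 2×2 (A, B vs Left, Right):
Let Player 1 play A with probability p. Expected payoff against Left: 6p + 7(1−p) = −p + 7; against Right: 8p + 6(1−p) = 2p + 6.
Setting these equal: −p + 7 = 2p + 6 ⇒ −3p = -1 ⇒ p = 1/3, and the value is (-1)·(1/3) + 7 = 20/3.
For Player 2: with q = P(Left), equating A's and B's payoffs gives −2q + 8 = q + 6 ⇒ q = 2/3.

1/3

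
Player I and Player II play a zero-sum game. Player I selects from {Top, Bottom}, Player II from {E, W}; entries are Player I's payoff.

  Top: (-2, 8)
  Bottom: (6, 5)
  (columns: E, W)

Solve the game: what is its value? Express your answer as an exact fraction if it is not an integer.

Row minima: Top → -2, Bottom → 5; maximin = 5.
Column maxima: E → 6, W → 8; minimax = 6.
5 ≠ 6, so there is no saddle point; optimal play is mixed.
Let Player I play Top with probability p. Expected payoff against E: (-2)p + 6(1−p) = −8p + 6; against W: 8p + 5(1−p) = 3p + 5.
Setting these equal: −8p + 6 = 3p + 5 ⇒ −11p = -1 ⇒ p = 1/11, and the value is (-8)·(1/11) + 6 = 58/11.
For Player II: with q = P(E), equating Top's and Bottom's payoffs gives −10q + 8 = q + 5 ⇒ q = 3/11.

58/11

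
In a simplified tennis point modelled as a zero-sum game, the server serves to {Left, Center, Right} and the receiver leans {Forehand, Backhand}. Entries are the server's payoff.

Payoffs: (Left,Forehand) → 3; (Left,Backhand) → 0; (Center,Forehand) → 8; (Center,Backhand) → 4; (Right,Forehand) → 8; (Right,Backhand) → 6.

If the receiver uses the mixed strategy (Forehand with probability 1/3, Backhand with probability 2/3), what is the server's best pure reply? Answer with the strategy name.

Expected payoff of Left: (1/3)·3 + (2/3)·0 = 1.
Expected payoff of Center: (1/3)·8 + (2/3)·4 = 16/3.
Expected payoff of Right: (1/3)·8 + (2/3)·6 = 20/3.
The largest is 20/3, so the server's best response is Right.

Right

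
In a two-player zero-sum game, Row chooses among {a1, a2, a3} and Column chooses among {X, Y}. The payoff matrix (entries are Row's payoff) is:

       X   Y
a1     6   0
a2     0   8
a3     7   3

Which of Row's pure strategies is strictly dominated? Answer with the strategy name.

a1

a3 gives a strictly higher payoff than a1 against every column: 7 > 6, 3 > 0.
So a1 is strictly dominated and Row never plays it.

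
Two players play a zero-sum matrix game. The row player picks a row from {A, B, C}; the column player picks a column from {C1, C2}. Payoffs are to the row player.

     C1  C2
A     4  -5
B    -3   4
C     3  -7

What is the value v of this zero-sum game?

1/16

Row minima: A → -5, B → -3, C → -7; maximin = -3.
Column maxima: C1 → 4, C2 → 4; minimax = 4.
-3 ≠ 4, so there is no saddle point; optimal play is mixed.
C is strictly dominated by A, so the row player never plays it.
On the remaining 2×2 (A, B vs C1, C2):
Let the row player play A with probability p. Expected payoff against C1: 4p + (-3)(1−p) = 7p − 3; against C2: (-5)p + 4(1−p) = −9p + 4.
Setting these equal: 7p − 3 = −9p + 4 ⇒ 16p = 7 ⇒ p = 7/16, and the value is (7)·(7/16) − 3 = 1/16.
For the column player: with q = P(C1), equating A's and B's payoffs gives 9q − 5 = −7q + 4 ⇒ q = 9/16.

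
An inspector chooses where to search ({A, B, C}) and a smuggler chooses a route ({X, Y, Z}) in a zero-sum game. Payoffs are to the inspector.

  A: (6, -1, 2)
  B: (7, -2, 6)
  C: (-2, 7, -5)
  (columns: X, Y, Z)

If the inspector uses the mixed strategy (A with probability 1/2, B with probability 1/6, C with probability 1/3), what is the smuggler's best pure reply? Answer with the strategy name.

Z

If the smuggler plays X, the inspector's expected payoff is (1/2)·6 + (1/6)·7 + (1/3)·(-2) = 7/2.
If the smuggler plays Y, the inspector's expected payoff is (1/2)·(-1) + (1/6)·(-2) + (1/3)·7 = 3/2.
If the smuggler plays Z, the inspector's expected payoff is (1/2)·2 + (1/6)·6 + (1/3)·(-5) = 1/3.
The smuggler minimizes the inspector's payoff; the smallest is 1/3, so the best response is Z.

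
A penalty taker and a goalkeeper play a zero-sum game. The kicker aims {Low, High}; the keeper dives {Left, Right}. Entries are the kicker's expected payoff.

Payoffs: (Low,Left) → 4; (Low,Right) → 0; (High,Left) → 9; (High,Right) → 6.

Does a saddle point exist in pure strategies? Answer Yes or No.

Yes

Row minima: Low → 0, High → 6; maximin = 6.
Column maxima: Left → 9, Right → 6; minimax = 6.
maximin = minimax = 6, so a saddle point exists.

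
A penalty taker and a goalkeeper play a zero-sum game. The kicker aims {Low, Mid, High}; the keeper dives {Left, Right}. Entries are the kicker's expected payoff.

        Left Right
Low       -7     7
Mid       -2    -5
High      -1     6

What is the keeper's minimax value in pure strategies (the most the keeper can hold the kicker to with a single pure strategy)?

Column maxima: Left → -1, Right → 7.
The smallest of these is -1.

-1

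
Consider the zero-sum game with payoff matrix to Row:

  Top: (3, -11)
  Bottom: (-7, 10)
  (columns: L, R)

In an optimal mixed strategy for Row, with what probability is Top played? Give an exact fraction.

Row minima: Top → -11, Bottom → -7; maximin = -7.
Column maxima: L → 3, R → 10; minimax = 3.
-7 ≠ 3, so there is no saddle point; optimal play is mixed.
Let Row play Top with probability p. Expected payoff against L: 3p + (-7)(1−p) = 10p − 7; against R: (-11)p + 10(1−p) = −21p + 10.
Setting these equal: 10p − 7 = −21p + 10 ⇒ 31p = 17 ⇒ p = 17/31, and the value is (10)·(17/31) − 7 = -47/31.
For Column: with q = P(L), equating Top's and Bottom's payoffs gives 14q − 11 = −17q + 10 ⇒ q = 21/31.

17/31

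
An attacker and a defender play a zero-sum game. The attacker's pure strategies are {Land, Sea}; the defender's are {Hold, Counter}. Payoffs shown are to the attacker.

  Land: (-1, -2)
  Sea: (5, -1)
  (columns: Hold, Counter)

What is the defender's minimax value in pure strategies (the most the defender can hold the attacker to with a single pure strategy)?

-1

Column maxima: Hold → 5, Counter → -1.
The smallest of these is -1.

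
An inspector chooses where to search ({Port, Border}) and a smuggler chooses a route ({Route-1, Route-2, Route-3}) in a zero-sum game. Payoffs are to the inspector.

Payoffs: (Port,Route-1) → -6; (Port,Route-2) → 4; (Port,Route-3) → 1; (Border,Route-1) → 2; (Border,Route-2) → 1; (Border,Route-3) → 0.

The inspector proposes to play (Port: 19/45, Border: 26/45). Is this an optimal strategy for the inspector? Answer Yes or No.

No

Against Route-1 this mix gives (19/45)·(-6) + (26/45)·2 = -62/45.
Against Route-2 this mix gives (19/45)·4 + (26/45)·1 = 34/15.
Against Route-3 this mix gives (19/45)·1 + (26/45)·0 = 19/45.
The smuggler will play Route-1, holding the inspector to -62/45. Shifting weight toward the row that does better against Route-1 would raise this floor (the equalizing mix achieves 2/9 against both Route-1 and Route-3), so the proposed strategy is not optimal.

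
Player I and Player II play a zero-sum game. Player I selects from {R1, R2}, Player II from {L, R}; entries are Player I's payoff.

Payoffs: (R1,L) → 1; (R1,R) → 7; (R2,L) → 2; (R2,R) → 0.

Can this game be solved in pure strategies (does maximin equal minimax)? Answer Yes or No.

Row minima: R1 → 1, R2 → 0; maximin = 1.
Column maxima: L → 2, R → 7; minimax = 2.
1 ≠ 2, so no pure-strategy equilibrium exists.

No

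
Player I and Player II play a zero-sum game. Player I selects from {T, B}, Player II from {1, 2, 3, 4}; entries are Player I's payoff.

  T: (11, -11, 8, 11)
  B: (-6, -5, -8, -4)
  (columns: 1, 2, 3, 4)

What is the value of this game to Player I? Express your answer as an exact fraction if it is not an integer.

-64/11

Row minima: T → -11, B → -8; maximin = -8.
Column maxima: 1 → 11, 2 → -5, 3 → 8, 4 → 11; minimax = -5.
-8 ≠ -5, so there is no saddle point; optimal play is mixed.
1 is strictly dominated by 3 (it gives Player I strictly more in every row), so Player II never plays it.
4 is strictly dominated by 2 (it gives Player I strictly more in every row), so Player II never plays it.
On the remaining 2×2 (T, B vs 2, 3):
Let Player I play T with probability p. Expected payoff against 2: (-11)p + (-5)(1−p) = −6p − 5; against 3: 8p + (-8)(1−p) = 16p − 8.
Setting these equal: −6p − 5 = 16p − 8 ⇒ −22p = -3 ⇒ p = 3/22, and the value is (-6)·(3/22) − 5 = -64/11.
For Player II: with q = P(2), equating T's and B's payoffs gives −19q + 8 = 3q − 8 ⇒ q = 8/11.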